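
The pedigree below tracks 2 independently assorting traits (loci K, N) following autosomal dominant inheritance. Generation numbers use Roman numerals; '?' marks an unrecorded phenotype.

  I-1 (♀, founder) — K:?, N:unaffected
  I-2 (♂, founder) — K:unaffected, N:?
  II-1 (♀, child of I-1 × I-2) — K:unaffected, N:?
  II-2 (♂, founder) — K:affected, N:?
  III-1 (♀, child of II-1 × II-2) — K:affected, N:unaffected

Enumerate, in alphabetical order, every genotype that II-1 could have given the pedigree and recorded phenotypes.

K/I-1 ? ·: kk|Kk
K/I-2 un ·: kk
K/II-1 un I-1×I-2: kk
K/II-2 aff ·: Kk|KK
K/III-1 aff II-1×II-2: Kk
⇒ K over [I-1,I-2,II-1,II-2,III-1]: 4 consistent
N/I-1 un ·: nn
N/I-2 ? ·: nn|Nn|NN
N/II-1 ? I-1×I-2: nn|Nn
N/II-2 ? ·: nn|Nn
N/III-1 un II-1×II-2: nn
⇒ N over [I-1,I-2,II-1,II-2,III-1]: 8 consistent

II-1 ∈ {kk Nn, kk nn}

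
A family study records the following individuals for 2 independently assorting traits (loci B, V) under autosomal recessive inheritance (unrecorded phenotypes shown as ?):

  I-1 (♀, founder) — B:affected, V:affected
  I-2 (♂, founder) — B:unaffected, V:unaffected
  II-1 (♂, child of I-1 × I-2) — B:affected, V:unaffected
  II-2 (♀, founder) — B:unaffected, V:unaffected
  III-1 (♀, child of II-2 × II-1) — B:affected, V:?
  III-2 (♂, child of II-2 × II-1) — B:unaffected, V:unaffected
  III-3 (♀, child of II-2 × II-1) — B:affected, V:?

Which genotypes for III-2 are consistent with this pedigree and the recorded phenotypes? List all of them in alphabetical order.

B/I-1 aff ·: bb
B/I-2 un ·: Bb
B/II-1 aff I-1×I-2: bb
B/II-2 un ·: Bb
B/III-1 aff II-2×II-1: bb
B/III-2 un II-2×II-1: Bb
B/III-3 aff II-2×II-1: bb
⇒ B over [I-1,I-2,II-1,II-2,III-1,III-2,III-3]: 1 consistent
V/I-1 aff ·: vv
V/I-2 un ·: VV|Vv
V/II-1 un I-1×I-2: Vv
V/II-2 un ·: VV|Vv
V/III-1 ? II-2×II-1: VV|Vv|vv
V/III-2 un II-2×II-1: VV|Vv
V/III-3 ? II-2×II-1: VV|Vv|vv
⇒ V over [I-1,I-2,II-1,II-2,III-1,III-2,III-3]: 52 consistent

III-2 ∈ {Bb VV, Bb Vv}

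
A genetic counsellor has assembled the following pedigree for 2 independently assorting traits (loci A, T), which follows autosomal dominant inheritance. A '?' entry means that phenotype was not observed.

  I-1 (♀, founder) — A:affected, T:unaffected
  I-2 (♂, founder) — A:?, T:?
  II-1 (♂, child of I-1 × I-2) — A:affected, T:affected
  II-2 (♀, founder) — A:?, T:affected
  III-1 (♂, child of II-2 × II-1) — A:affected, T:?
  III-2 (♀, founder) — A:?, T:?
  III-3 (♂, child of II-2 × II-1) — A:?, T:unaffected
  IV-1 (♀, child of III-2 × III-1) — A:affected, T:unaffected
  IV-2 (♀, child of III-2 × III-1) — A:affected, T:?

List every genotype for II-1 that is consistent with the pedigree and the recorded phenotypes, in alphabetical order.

A/I-1 aff ·: Aa|AA
A/I-2 ? ·: aa|Aa|AA
A/II-1 aff I-1×I-2: Aa|AA
A/II-2 ? ·: aa|Aa|AA
A/III-1 aff II-2×II-1: Aa|AA
A/III-2 ? ·: aa|Aa|AA
A/III-3 ? II-2×II-1: aa|Aa|AA
A/IV-1 aff III-2×III-1: Aa|AA
A/IV-2 aff III-2×III-1: Aa|AA
⇒ A over [I-1,I-2,II-1,II-2,III-1,III-2,III-3,IV-1,IV-2]: 645 consistent
T/I-1 un ·: tt
T/I-2 ? ·: Tt|TT
T/II-1 aff I-1×I-2: Tt
T/II-2 aff ·: Tt
T/III-1 ? II-2×II-1: tt|Tt
T/III-2 ? ·: tt|Tt
T/III-3 un II-2×II-1: tt
T/IV-1 un III-2×III-1: tt
T/IV-2 ? III-2×III-1: tt|Tt|TT
⇒ T over [I-1,I-2,II-1,II-2,III-1,III-2,III-3,IV-1,IV-2]: 16 consistent

II-1 ∈ {AA Tt, Aa Tt}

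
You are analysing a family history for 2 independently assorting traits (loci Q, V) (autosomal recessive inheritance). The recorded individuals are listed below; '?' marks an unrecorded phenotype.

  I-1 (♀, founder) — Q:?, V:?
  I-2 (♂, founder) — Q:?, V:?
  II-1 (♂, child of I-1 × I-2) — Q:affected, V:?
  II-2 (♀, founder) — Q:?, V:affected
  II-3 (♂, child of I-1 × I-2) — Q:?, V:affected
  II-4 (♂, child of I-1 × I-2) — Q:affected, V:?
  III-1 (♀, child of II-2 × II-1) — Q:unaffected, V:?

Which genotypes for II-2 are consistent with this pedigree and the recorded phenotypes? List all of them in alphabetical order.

II-2 ∈ {QQ vv, Qq vv}

Q/I-1 ? ·: Qq|qq
Q/I-2 ? ·: Qq|qq
Q/II-1 aff I-1×I-2: qq
Q/II-2 ? ·: QQ|Qq
Q/II-3 ? I-1×I-2: QQ|Qq|qq
Q/II-4 aff I-1×I-2: qq
Q/III-1 un II-2×II-1: Qq
⇒ Q over [I-1,I-2,II-1,II-2,II-3,II-4,III-1]: 16 consistent
V/I-1 ? ·: Vv|vv
V/I-2 ? ·: Vv|vv
V/II-1 ? I-1×I-2: VV|Vv|vv
V/II-2 aff ·: vv
V/II-3 aff I-1×I-2: vv
V/II-4 ? I-1×I-2: VV|Vv|vv
V/III-1 ? II-2×II-1: Vv|vv
⇒ V over [I-1,I-2,II-1,II-2,II-3,II-4,III-1]: 25 consistent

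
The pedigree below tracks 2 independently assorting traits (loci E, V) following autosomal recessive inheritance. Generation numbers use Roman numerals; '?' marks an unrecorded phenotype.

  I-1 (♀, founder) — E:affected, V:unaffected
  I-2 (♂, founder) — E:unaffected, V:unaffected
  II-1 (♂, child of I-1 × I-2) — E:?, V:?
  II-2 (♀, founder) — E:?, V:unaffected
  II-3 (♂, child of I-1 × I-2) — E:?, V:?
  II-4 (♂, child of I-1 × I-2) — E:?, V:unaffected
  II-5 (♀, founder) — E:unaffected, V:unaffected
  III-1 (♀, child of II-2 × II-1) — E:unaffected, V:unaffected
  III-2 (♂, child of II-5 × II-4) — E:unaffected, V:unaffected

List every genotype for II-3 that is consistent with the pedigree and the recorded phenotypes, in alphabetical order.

II-3 ∈ {Ee VV, Ee Vv, Ee vv, ee VV, ee Vv, ee vv}

E/I-1 aff ·: ee
E/I-2 un ·: EE|Ee
E/II-1 ? I-1×I-2: Ee|ee
E/II-2 ? ·: EE|Ee|ee
E/II-3 ? I-1×I-2: Ee|ee
E/II-4 ? I-1×I-2: Ee|ee
E/II-5 un ·: EE|Ee
E/III-1 un II-2×II-1: EE|Ee
E/III-2 un II-5×II-4: EE|Ee
⇒ E over [I-1,I-2,II-1,II-2,II-3,II-4,II-5,III-1,III-2]: 104 consistent
V/I-1 un ·: VV|Vv
V/I-2 un ·: VV|Vv
V/II-1 ? I-1×I-2: VV|Vv|vv
V/II-2 un ·: VV|Vv
V/II-3 ? I-1×I-2: VV|Vv|vv
V/II-4 un I-1×I-2: VV|Vv
V/II-5 un ·: VV|Vv
V/III-1 un II-2×II-1: VV|Vv
V/III-2 un II-5×II-4: VV|Vv
⇒ V over [I-1,I-2,II-1,II-2,II-3,II-4,II-5,III-1,III-2]: 394 consistent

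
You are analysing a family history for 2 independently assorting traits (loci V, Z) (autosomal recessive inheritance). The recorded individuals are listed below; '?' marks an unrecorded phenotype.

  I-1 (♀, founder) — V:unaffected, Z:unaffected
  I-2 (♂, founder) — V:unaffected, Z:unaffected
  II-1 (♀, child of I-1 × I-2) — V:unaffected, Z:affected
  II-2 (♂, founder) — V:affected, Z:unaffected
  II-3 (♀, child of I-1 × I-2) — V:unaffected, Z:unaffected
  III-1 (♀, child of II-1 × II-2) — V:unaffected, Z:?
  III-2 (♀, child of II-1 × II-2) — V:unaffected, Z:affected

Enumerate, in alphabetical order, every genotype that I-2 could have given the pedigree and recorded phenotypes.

I-2 ∈ {VV Zz, Vv Zz}

V/I-1 un ·: VV|Vv
V/I-2 un ·: VV|Vv
V/II-1 un I-1×I-2: VV|Vv
V/II-2 aff ·: vv
V/II-3 un I-1×I-2: VV|Vv
V/III-1 un II-1×II-2: Vv
V/III-2 un II-1×II-2: Vv
⇒ V over [I-1,I-2,II-1,II-2,II-3,III-1,III-2]: 13 consistent
Z/I-1 un ·: Zz
Z/I-2 un ·: Zz
Z/II-1 aff I-1×I-2: zz
Z/II-2 un ·: Zz
Z/II-3 un I-1×I-2: ZZ|Zz
Z/III-1 ? II-1×II-2: Zz|zz
Z/III-2 aff II-1×II-2: zz
⇒ Z over [I-1,I-2,II-1,II-2,II-3,III-1,III-2]: 4 consistent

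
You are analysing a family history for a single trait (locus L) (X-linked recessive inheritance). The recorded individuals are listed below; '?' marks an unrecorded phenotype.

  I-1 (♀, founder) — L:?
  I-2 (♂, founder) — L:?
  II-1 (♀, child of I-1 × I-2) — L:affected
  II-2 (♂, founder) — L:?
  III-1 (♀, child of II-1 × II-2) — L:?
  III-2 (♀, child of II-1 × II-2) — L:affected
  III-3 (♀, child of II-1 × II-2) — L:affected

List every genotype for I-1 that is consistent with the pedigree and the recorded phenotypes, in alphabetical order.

I-1 ∈ {X^LX^l, X^lX^l}

L/I-1 ? ·: X^LX^l|X^lX^l
L/I-2 ? ·: X^lY
L/II-1 aff I-1×I-2: X^lX^l
L/II-2 ? ·: X^lY
L/III-1 ? II-1×II-2: X^lX^l
L/III-2 aff II-1×II-2: X^lX^l
L/III-3 aff II-1×II-2: X^lX^l
⇒ L over [I-1,I-2,II-1,II-2,III-1,III-2,III-3]: 2 consistent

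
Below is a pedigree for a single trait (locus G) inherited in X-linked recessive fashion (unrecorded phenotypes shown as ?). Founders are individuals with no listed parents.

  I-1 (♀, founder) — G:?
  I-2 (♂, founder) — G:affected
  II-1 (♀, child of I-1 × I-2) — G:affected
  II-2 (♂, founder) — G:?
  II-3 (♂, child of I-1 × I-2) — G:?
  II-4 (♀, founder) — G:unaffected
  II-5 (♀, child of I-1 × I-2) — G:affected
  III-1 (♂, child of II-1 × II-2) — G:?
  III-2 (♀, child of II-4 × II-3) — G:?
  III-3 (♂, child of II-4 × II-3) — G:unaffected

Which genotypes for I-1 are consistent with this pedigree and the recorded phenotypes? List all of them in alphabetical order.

I-1 ∈ {X^GX^g, X^gX^g}

G/I-1 ? ·: X^GX^g|X^gX^g
G/I-2 aff ·: X^gY
G/II-1 aff I-1×I-2: X^gX^g
G/II-2 ? ·: X^GY|X^gY
G/II-3 ? I-1×I-2: X^GY|X^gY
G/II-4 un ·: X^GX^G|X^GX^g
G/II-5 aff I-1×I-2: X^gX^g
G/III-1 ? II-1×II-2: X^gY
G/III-2 ? II-4×II-3: X^GX^G|X^GX^g|X^gX^g
G/III-3 un II-4×II-3: X^GY
⇒ G over [I-1,I-2,II-1,II-2,II-3,II-4,II-5,III-1,III-2,III-3]: 18 consistent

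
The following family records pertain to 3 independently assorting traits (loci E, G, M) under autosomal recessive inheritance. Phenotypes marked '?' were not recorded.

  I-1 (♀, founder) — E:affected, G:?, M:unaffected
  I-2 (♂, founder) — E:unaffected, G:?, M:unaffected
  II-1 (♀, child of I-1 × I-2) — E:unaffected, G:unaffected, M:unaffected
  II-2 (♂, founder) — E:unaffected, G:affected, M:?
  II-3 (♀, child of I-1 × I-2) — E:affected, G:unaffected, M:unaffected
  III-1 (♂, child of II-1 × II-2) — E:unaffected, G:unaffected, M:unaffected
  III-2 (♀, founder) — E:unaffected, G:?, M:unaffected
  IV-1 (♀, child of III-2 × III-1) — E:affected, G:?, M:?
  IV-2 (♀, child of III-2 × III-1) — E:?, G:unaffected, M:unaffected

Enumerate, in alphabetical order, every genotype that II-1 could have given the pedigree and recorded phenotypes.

II-1 ∈ {Ee GG MM, Ee GG Mm, Ee Gg MM, Ee Gg Mm}

E/I-1 aff ·: ee
E/I-2 un ·: Ee
E/II-1 un I-1×I-2: Ee
E/II-2 un ·: EE|Ee
E/II-3 aff I-1×I-2: ee
E/III-1 un II-1×II-2: Ee
E/III-2 un ·: Ee
E/IV-1 aff III-2×III-1: ee
E/IV-2 ? III-2×III-1: EE|Ee|ee
⇒ E over [I-1,I-2,II-1,II-2,II-3,III-1,III-2,IV-1,IV-2]: 6 consistent
G/I-1 ? ·: GG|Gg|gg
G/I-2 ? ·: GG|Gg|gg
G/II-1 un I-1×I-2: GG|Gg
G/II-2 aff ·: gg
G/II-3 un I-1×I-2: GG|Gg
G/III-1 un II-1×II-2: Gg
G/III-2 ? ·: GG|Gg|gg
G/IV-1 ? III-2×III-1: GG|Gg|gg
G/IV-2 un III-2×III-1: GG|Gg
⇒ G over [I-1,I-2,II-1,II-2,II-3,III-1,III-2,IV-1,IV-2]: 204 consistent
M/I-1 un ·: MM|Mm
M/I-2 un ·: MM|Mm
M/II-1 un I-1×I-2: MM|Mm
M/II-2 ? ·: MM|Mm|mm
M/II-3 un I-1×I-2: MM|Mm
M/III-1 un II-1×II-2: MM|Mm
M/III-2 un ·: MM|Mm
M/IV-1 ? III-2×III-1: MM|Mm|mm
M/IV-2 un III-2×III-1: MM|Mm
⇒ M over [I-1,I-2,II-1,II-2,II-3,III-1,III-2,IV-1,IV-2]: 450 consistent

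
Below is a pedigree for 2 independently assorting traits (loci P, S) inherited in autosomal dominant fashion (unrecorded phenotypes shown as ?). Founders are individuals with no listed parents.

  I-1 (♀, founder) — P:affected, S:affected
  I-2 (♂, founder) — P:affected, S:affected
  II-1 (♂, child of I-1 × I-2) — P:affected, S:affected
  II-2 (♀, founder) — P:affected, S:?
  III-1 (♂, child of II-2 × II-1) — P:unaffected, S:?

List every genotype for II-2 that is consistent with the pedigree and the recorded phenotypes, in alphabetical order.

II-2 ∈ {Pp SS, Pp Ss, Pp ss}

P/I-1 aff ·: Pp|PP
P/I-2 aff ·: Pp|PP
P/II-1 aff I-1×I-2: Pp
P/II-2 aff ·: Pp
P/III-1 un II-2×II-1: pp
⇒ P over [I-1,I-2,II-1,II-2,III-1]: 3 consistent
S/I-1 aff ·: Ss|SS
S/I-2 aff ·: Ss|SS
S/II-1 aff I-1×I-2: Ss|SS
S/II-2 ? ·: ss|Ss|SS
S/III-1 ? II-2×II-1: ss|Ss|SS
⇒ S over [I-1,I-2,II-1,II-2,III-1]: 37 consistent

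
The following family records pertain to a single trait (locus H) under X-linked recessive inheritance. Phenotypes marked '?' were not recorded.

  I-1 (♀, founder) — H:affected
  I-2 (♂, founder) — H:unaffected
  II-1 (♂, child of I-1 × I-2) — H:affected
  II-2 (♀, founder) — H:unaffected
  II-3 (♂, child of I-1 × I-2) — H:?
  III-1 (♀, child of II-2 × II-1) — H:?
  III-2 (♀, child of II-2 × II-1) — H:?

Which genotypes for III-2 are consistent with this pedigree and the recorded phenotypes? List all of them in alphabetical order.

H/I-1 aff ·: X^hX^h
H/I-2 un ·: X^HY
H/II-1 aff I-1×I-2: X^hY
H/II-2 un ·: X^HX^H|X^HX^h
H/II-3 ? I-1×I-2: X^hY
H/III-1 ? II-2×II-1: X^HX^h|X^hX^h
H/III-2 ? II-2×II-1: X^HX^h|X^hX^h
⇒ H over [I-1,I-2,II-1,II-2,II-3,III-1,III-2]: 5 consistent

III-2 ∈ {X^HX^h, X^hX^h}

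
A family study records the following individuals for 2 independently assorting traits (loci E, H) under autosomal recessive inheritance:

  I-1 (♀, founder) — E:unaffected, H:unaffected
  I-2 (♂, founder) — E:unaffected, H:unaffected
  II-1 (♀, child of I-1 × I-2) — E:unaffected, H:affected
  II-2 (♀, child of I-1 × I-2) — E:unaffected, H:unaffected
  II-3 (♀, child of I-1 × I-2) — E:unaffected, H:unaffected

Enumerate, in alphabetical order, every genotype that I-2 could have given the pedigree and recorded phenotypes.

I-2 ∈ {EE Hh, Ee Hh}

E/I-1 un ·: EE|Ee
E/I-2 un ·: EE|Ee
E/II-1 un I-1×I-2: EE|Ee
E/II-2 un I-1×I-2: EE|Ee
E/II-3 un I-1×I-2: EE|Ee
⇒ E over [I-1,I-2,II-1,II-2,II-3]: 25 consistent
H/I-1 un ·: Hh
H/I-2 un ·: Hh
H/II-1 aff I-1×I-2: hh
H/II-2 un I-1×I-2: HH|Hh
H/II-3 un I-1×I-2: HH|Hh
⇒ H over [I-1,I-2,II-1,II-2,II-3]: 4 consistent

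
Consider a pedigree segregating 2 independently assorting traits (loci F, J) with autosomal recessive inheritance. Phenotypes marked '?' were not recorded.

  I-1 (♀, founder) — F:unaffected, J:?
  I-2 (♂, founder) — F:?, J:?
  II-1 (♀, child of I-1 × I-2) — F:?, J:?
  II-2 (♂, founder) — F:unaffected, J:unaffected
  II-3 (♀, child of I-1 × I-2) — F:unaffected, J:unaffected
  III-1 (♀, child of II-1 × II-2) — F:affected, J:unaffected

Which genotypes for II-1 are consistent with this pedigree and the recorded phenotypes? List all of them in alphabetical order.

II-1 ∈ {Ff JJ, Ff Jj, Ff jj, ff JJ, ff Jj, ff jj}

F/I-1 un ·: FF|Ff
F/I-2 ? ·: FF|Ff|ff
F/II-1 ? I-1×I-2: Ff|ff
F/II-2 un ·: Ff
F/II-3 un I-1×I-2: FF|Ff
F/III-1 aff II-1×II-2: ff
⇒ F over [I-1,I-2,II-1,II-2,II-3,III-1]: 11 consistent
J/I-1 ? ·: JJ|Jj|jj
J/I-2 ? ·: JJ|Jj|jj
J/II-1 ? I-1×I-2: JJ|Jj|jj
J/II-2 un ·: JJ|Jj
J/II-3 un I-1×I-2: JJ|Jj
J/III-1 un II-1×II-2: JJ|Jj
⇒ J over [I-1,I-2,II-1,II-2,II-3,III-1]: 69 consistent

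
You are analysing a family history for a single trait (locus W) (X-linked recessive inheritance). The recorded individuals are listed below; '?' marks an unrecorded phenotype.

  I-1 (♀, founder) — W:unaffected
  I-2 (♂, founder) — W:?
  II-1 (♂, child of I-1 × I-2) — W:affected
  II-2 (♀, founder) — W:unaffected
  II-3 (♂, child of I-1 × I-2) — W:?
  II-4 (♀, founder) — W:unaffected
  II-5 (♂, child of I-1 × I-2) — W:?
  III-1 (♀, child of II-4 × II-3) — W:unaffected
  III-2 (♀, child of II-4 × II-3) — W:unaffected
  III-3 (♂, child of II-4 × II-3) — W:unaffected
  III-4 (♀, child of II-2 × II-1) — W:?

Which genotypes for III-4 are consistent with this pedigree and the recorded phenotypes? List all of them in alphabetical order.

W/I-1 un ·: X^WX^w
W/I-2 ? ·: X^WY|X^wY
W/II-1 aff I-1×I-2: X^wY
W/II-2 un ·: X^WX^W|X^WX^w
W/II-3 ? I-1×I-2: X^WY|X^wY
W/II-4 un ·: X^WX^W|X^WX^w
W/II-5 ? I-1×I-2: X^WY|X^wY
W/III-1 un II-4×II-3: X^WX^W|X^WX^w
W/III-2 un II-4×II-3: X^WX^W|X^WX^w
W/III-3 un II-4×II-3: X^WY
W/III-4 ? II-2×II-1: X^WX^w|X^wX^w
⇒ W over [I-1,I-2,II-1,II-2,II-3,II-4,II-5,III-1,III-2,III-3,III-4]: 84 consistent

III-4 ∈ {X^WX^w, X^wX^w}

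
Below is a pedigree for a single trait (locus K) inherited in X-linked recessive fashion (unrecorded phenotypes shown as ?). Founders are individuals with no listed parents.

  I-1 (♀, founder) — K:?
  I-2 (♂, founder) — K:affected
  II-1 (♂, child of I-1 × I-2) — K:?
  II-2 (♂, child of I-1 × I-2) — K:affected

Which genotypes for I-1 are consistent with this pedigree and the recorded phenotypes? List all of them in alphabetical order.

I-1 ∈ {X^KX^k, X^kX^k}

K/I-1 ? ·: X^KX^k|X^kX^k
K/I-2 aff ·: X^kY
K/II-1 ? I-1×I-2: X^KY|X^kY
K/II-2 aff I-1×I-2: X^kY
⇒ K over [I-1,I-2,II-1,II-2]: 3 consistent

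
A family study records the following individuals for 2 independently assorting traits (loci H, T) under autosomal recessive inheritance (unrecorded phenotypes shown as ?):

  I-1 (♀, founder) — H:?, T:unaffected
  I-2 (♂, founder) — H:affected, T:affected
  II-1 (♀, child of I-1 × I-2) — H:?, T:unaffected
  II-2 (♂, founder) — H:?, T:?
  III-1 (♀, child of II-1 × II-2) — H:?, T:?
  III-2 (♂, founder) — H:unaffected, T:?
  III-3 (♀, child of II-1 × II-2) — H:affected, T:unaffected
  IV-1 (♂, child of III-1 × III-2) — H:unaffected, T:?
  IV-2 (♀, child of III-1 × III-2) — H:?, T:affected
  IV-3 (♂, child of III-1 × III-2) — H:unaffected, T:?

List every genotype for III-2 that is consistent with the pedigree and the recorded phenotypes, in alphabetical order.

III-2 ∈ {HH Tt, HH tt, Hh Tt, Hh tt}

H/I-1 ? ·: HH|Hh|hh
H/I-2 aff ·: hh
H/II-1 ? I-1×I-2: Hh|hh
H/II-2 ? ·: Hh|hh
H/III-1 ? II-1×II-2: HH|Hh|hh
H/III-2 un ·: HH|Hh
H/III-3 aff II-1×II-2: hh
H/IV-1 un III-1×III-2: HH|Hh
H/IV-2 ? III-1×III-2: HH|Hh|hh
H/IV-3 un III-1×III-2: HH|Hh
⇒ H over [I-1,I-2,II-1,II-2,III-1,III-2,III-3,IV-1,IV-2,IV-3]: 162 consistent
T/I-1 un ·: TT|Tt
T/I-2 aff ·: tt
T/II-1 un I-1×I-2: Tt
T/II-2 ? ·: TT|Tt|tt
T/III-1 ? II-1×II-2: Tt|tt
T/III-2 ? ·: Tt|tt
T/III-3 un II-1×II-2: TT|Tt
T/IV-1 ? III-1×III-2: TT|Tt|tt
T/IV-2 aff III-1×III-2: tt
T/IV-3 ? III-1×III-2: TT|Tt|tt
⇒ T over [I-1,I-2,II-1,II-2,III-1,III-2,III-3,IV-1,IV-2,IV-3]: 160 consistent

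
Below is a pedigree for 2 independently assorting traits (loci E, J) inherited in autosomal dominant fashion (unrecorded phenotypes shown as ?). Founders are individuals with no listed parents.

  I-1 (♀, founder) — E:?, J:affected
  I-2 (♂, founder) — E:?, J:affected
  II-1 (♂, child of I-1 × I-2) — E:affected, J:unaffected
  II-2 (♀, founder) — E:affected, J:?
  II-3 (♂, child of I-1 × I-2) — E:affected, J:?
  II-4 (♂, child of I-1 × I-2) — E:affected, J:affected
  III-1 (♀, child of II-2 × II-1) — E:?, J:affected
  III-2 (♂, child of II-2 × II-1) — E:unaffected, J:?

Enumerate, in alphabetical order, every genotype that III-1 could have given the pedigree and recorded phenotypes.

III-1 ∈ {EE Jj, Ee Jj, ee Jj}

E/I-1 ? ·: ee|Ee|EE
E/I-2 ? ·: ee|Ee|EE
E/II-1 aff I-1×I-2: Ee
E/II-2 aff ·: Ee
E/II-3 aff I-1×I-2: Ee|EE
E/II-4 aff I-1×I-2: Ee|EE
E/III-1 ? II-2×II-1: ee|Ee|EE
E/III-2 un II-2×II-1: ee
⇒ E over [I-1,I-2,II-1,II-2,II-3,II-4,III-1,III-2]: 48 consistent
J/I-1 aff ·: Jj
J/I-2 aff ·: Jj
J/II-1 un I-1×I-2: jj
J/II-2 ? ·: Jj|JJ
J/II-3 ? I-1×I-2: jj|Jj|JJ
J/II-4 aff I-1×I-2: Jj|JJ
J/III-1 aff II-2×II-1: Jj
J/III-2 ? II-2×II-1: jj|Jj
⇒ J over [I-1,I-2,II-1,II-2,II-3,II-4,III-1,III-2]: 18 consistent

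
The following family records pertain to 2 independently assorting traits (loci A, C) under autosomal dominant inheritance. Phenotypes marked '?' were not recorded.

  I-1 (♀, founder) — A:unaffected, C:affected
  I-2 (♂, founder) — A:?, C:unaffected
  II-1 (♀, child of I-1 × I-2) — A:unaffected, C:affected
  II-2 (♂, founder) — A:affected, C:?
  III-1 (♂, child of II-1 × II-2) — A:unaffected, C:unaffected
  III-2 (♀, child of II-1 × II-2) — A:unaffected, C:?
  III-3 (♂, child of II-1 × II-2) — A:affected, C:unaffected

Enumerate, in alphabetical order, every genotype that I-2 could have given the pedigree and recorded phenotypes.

I-2 ∈ {Aa cc, aa cc}

A/I-1 un ·: aa
A/I-2 ? ·: aa|Aa
A/II-1 un I-1×I-2: aa
A/II-2 aff ·: Aa
A/III-1 un II-1×II-2: aa
A/III-2 un II-1×II-2: aa
A/III-3 aff II-1×II-2: Aa
⇒ A over [I-1,I-2,II-1,II-2,III-1,III-2,III-3]: 2 consistent
C/I-1 aff ·: Cc|CC
C/I-2 un ·: cc
C/II-1 aff I-1×I-2: Cc
C/II-2 ? ·: cc|Cc
C/III-1 un II-1×II-2: cc
C/III-2 ? II-1×II-2: cc|Cc|CC
C/III-3 un II-1×II-2: cc
⇒ C over [I-1,I-2,II-1,II-2,III-1,III-2,III-3]: 10 consistent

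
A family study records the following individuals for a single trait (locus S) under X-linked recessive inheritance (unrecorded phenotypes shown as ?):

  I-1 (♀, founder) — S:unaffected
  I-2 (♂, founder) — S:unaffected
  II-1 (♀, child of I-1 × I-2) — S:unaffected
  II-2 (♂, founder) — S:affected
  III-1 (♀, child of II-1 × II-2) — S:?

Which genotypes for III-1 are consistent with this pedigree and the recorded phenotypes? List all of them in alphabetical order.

S/I-1 un ·: X^SX^S|X^SX^s
S/I-2 un ·: X^SY
S/II-1 un I-1×I-2: X^SX^S|X^SX^s
S/II-2 aff ·: X^sY
S/III-1 ? II-1×II-2: X^SX^s|X^sX^s
⇒ S over [I-1,I-2,II-1,II-2,III-1]: 4 consistent

III-1 ∈ {X^SX^s, X^sX^s}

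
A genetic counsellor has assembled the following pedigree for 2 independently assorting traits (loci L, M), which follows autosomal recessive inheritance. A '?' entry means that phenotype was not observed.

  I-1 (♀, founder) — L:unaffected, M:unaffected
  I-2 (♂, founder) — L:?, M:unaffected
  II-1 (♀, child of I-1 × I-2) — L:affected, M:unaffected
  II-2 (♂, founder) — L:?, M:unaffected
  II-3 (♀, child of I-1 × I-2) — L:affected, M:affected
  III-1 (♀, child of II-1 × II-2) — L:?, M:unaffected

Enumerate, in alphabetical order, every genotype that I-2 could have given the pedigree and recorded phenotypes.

L/I-1 un ·: Ll
L/I-2 ? ·: Ll|ll
L/II-1 aff I-1×I-2: ll
L/II-2 ? ·: LL|Ll|ll
L/II-3 aff I-1×I-2: ll
L/III-1 ? II-1×II-2: Ll|ll
⇒ L over [I-1,I-2,II-1,II-2,II-3,III-1]: 8 consistent
M/I-1 un ·: Mm
M/I-2 un ·: Mm
M/II-1 un I-1×I-2: MM|Mm
M/II-2 un ·: MM|Mm
M/II-3 aff I-1×I-2: mm
M/III-1 un II-1×II-2: MM|Mm
⇒ M over [I-1,I-2,II-1,II-2,II-3,III-1]: 7 consistent

I-2 ∈ {Ll Mm, ll Mm}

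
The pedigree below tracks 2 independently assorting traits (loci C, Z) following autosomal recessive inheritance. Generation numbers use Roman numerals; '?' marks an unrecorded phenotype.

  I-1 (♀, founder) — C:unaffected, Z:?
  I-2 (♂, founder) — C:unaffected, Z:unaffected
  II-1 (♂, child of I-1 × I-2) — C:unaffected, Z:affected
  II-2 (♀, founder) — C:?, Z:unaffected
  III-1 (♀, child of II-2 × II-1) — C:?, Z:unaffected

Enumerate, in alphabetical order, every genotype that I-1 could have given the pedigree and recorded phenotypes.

I-1 ∈ {CC Zz, CC zz, Cc Zz, Cc zz}

C/I-1 un ·: CC|Cc
C/I-2 un ·: CC|Cc
C/II-1 un I-1×I-2: CC|Cc
C/II-2 ? ·: CC|Cc|cc
C/III-1 ? II-2×II-1: CC|Cc|cc
⇒ C over [I-1,I-2,II-1,II-2,III-1]: 37 consistent
Z/I-1 ? ·: Zz|zz
Z/I-2 un ·: Zz
Z/II-1 aff I-1×I-2: zz
Z/II-2 un ·: ZZ|Zz
Z/III-1 un II-2×II-1: Zz
⇒ Z over [I-1,I-2,II-1,II-2,III-1]: 4 consistent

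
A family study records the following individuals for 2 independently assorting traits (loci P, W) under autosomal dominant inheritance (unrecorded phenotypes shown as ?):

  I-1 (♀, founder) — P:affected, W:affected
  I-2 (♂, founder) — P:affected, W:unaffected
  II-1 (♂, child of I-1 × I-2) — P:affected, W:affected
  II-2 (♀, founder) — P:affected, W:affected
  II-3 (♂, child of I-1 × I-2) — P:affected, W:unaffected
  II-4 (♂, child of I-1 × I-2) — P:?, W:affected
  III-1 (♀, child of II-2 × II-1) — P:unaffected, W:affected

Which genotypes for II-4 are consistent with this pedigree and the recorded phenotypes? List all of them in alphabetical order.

P/I-1 aff ·: Pp|PP
P/I-2 aff ·: Pp|PP
P/II-1 aff I-1×I-2: Pp
P/II-2 aff ·: Pp
P/II-3 aff I-1×I-2: Pp|PP
P/II-4 ? I-1×I-2: pp|Pp|PP
P/III-1 un II-2×II-1: pp
⇒ P over [I-1,I-2,II-1,II-2,II-3,II-4,III-1]: 14 consistent
W/I-1 aff ·: Ww
W/I-2 un ·: ww
W/II-1 aff I-1×I-2: Ww
W/II-2 aff ·: Ww|WW
W/II-3 un I-1×I-2: ww
W/II-4 aff I-1×I-2: Ww
W/III-1 aff II-2×II-1: Ww|WW
⇒ W over [I-1,I-2,II-1,II-2,II-3,II-4,III-1]: 4 consistent

II-4 ∈ {PP Ww, Pp Ww, pp Ww}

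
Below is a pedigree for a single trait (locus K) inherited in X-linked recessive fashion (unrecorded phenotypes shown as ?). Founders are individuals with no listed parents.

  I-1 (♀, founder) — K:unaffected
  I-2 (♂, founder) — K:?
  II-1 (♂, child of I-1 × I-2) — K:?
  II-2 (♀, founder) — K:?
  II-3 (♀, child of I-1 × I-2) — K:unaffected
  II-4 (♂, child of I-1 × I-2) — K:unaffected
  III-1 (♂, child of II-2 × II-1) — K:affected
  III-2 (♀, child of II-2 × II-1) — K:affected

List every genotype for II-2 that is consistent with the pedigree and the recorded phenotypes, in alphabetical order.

II-2 ∈ {X^KX^k, X^kX^k}

K/I-1 un ·: X^KX^k
K/I-2 ? ·: X^KY|X^kY
K/II-1 ? I-1×I-2: X^kY
K/II-2 ? ·: X^KX^k|X^kX^k
K/II-3 un I-1×I-2: X^KX^K|X^KX^k
K/II-4 un I-1×I-2: X^KY
K/III-1 aff II-2×II-1: X^kY
K/III-2 aff II-2×II-1: X^kX^k
⇒ K over [I-1,I-2,II-1,II-2,II-3,II-4,III-1,III-2]: 6 consistent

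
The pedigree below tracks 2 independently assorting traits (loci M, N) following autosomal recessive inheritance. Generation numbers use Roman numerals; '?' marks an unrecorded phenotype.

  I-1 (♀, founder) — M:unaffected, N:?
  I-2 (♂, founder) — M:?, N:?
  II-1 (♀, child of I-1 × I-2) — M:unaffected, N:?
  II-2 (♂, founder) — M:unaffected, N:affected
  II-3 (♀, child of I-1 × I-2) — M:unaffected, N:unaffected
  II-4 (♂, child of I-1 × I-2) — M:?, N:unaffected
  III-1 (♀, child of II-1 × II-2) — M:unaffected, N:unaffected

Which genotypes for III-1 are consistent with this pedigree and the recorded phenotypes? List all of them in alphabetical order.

III-1 ∈ {MM Nn, Mm Nn}

M/I-1 un ·: MM|Mm
M/I-2 ? ·: MM|Mm|mm
M/II-1 un I-1×I-2: MM|Mm
M/II-2 un ·: MM|Mm
M/II-3 un I-1×I-2: MM|Mm
M/II-4 ? I-1×I-2: MM|Mm|mm
M/III-1 un II-1×II-2: MM|Mm
⇒ M over [I-1,I-2,II-1,II-2,II-3,II-4,III-1]: 113 consistent
N/I-1 ? ·: NN|Nn|nn
N/I-2 ? ·: NN|Nn|nn
N/II-1 ? I-1×I-2: NN|Nn
N/II-2 aff ·: nn
N/II-3 un I-1×I-2: NN|Nn
N/II-4 un I-1×I-2: NN|Nn
N/III-1 un II-1×II-2: Nn
⇒ N over [I-1,I-2,II-1,II-2,II-3,II-4,III-1]: 29 consistent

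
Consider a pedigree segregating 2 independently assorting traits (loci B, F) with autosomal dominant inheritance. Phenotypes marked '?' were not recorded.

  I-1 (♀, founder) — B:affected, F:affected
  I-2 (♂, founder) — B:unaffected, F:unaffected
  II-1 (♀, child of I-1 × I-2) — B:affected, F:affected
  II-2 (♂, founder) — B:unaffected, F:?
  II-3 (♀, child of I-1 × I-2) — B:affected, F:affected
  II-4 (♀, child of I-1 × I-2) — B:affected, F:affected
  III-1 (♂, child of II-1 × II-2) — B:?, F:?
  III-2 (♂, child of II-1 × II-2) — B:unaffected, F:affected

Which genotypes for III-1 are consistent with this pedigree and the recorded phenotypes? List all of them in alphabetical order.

III-1 ∈ {Bb FF, Bb Ff, Bb ff, bb FF, bb Ff, bb ff}

B/I-1 aff ·: Bb|BB
B/I-2 un ·: bb
B/II-1 aff I-1×I-2: Bb
B/II-2 un ·: bb
B/II-3 aff I-1×I-2: Bb
B/II-4 aff I-1×I-2: Bb
B/III-1 ? II-1×II-2: bb|Bb
B/III-2 un II-1×II-2: bb
⇒ B over [I-1,I-2,II-1,II-2,II-3,II-4,III-1,III-2]: 4 consistent
F/I-1 aff ·: Ff|FF
F/I-2 un ·: ff
F/II-1 aff I-1×I-2: Ff
F/II-2 ? ·: ff|Ff|FF
F/II-3 aff I-1×I-2: Ff
F/II-4 aff I-1×I-2: Ff
F/III-1 ? II-1×II-2: ff|Ff|FF
F/III-2 aff II-1×II-2: Ff|FF
⇒ F over [I-1,I-2,II-1,II-2,II-3,II-4,III-1,III-2]: 24 consistent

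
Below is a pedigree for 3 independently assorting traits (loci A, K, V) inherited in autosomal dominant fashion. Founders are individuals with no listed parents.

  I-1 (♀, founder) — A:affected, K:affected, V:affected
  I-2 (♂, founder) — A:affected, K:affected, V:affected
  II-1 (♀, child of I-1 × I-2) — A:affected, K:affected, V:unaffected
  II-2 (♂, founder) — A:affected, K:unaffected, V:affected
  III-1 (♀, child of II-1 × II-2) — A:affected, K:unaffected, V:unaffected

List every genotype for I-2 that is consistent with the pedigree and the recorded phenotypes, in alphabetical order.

I-2 ∈ {AA KK Vv, AA Kk Vv, Aa KK Vv, Aa Kk Vv}

A/I-1 aff ·: Aa|AA
A/I-2 aff ·: Aa|AA
A/II-1 aff I-1×I-2: Aa|AA
A/II-2 aff ·: Aa|AA
A/III-1 aff II-1×II-2: Aa|AA
⇒ A over [I-1,I-2,II-1,II-2,III-1]: 24 consistent
K/I-1 aff ·: Kk|KK
K/I-2 aff ·: Kk|KK
K/II-1 aff I-1×I-2: Kk
K/II-2 un ·: kk
K/III-1 un II-1×II-2: kk
⇒ K over [I-1,I-2,II-1,II-2,III-1]: 3 consistent
V/I-1 aff ·: Vv
V/I-2 aff ·: Vv
V/II-1 un I-1×I-2: vv
V/II-2 aff ·: Vv
V/III-1 un II-1×II-2: vv
⇒ V over [I-1,I-2,II-1,II-2,III-1]: 1 consistent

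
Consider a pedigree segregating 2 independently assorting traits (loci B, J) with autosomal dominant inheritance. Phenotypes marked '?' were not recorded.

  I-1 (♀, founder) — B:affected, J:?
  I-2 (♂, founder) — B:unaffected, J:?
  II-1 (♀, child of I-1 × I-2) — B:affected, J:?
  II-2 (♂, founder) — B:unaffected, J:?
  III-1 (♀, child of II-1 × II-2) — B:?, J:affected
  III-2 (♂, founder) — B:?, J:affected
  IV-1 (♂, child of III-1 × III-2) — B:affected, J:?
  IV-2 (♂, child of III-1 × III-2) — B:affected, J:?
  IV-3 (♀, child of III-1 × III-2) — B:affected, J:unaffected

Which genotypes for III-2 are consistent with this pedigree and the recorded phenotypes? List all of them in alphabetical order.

III-2 ∈ {BB Jj, Bb Jj, bb Jj}

B/I-1 aff ·: Bb|BB
B/I-2 un ·: bb
B/II-1 aff I-1×I-2: Bb
B/II-2 un ·: bb
B/III-1 ? II-1×II-2: bb|Bb
B/III-2 ? ·: bb|Bb|BB
B/IV-1 aff III-1×III-2: Bb|BB
B/IV-2 aff III-1×III-2: Bb|BB
B/IV-3 aff III-1×III-2: Bb|BB
⇒ B over [I-1,I-2,II-1,II-2,III-1,III-2,IV-1,IV-2,IV-3]: 38 consistent
J/I-1 ? ·: jj|Jj|JJ
J/I-2 ? ·: jj|Jj|JJ
J/II-1 ? I-1×I-2: jj|Jj|JJ
J/II-2 ? ·: jj|Jj|JJ
J/III-1 aff II-1×II-2: Jj
J/III-2 aff ·: Jj
J/IV-1 ? III-1×III-2: jj|Jj|JJ
J/IV-2 ? III-1×III-2: jj|Jj|JJ
J/IV-3 un III-1×III-2: jj
⇒ J over [I-1,I-2,II-1,II-2,III-1,III-2,IV-1,IV-2,IV-3]: 333 consistent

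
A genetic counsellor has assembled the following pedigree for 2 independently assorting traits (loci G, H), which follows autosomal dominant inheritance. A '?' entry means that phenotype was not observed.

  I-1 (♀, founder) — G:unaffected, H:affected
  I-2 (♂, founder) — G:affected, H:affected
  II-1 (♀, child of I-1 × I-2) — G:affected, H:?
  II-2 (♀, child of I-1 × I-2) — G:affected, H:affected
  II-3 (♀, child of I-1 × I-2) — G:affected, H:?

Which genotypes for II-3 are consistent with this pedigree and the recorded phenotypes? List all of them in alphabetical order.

II-3 ∈ {Gg HH, Gg Hh, Gg hh}

G/I-1 un ·: gg
G/I-2 aff ·: Gg|GG
G/II-1 aff I-1×I-2: Gg
G/II-2 aff I-1×I-2: Gg
G/II-3 aff I-1×I-2: Gg
⇒ G over [I-1,I-2,II-1,II-2,II-3]: 2 consistent
H/I-1 aff ·: Hh|HH
H/I-2 aff ·: Hh|HH
H/II-1 ? I-1×I-2: hh|Hh|HH
H/II-2 aff I-1×I-2: Hh|HH
H/II-3 ? I-1×I-2: hh|Hh|HH
⇒ H over [I-1,I-2,II-1,II-2,II-3]: 35 consistent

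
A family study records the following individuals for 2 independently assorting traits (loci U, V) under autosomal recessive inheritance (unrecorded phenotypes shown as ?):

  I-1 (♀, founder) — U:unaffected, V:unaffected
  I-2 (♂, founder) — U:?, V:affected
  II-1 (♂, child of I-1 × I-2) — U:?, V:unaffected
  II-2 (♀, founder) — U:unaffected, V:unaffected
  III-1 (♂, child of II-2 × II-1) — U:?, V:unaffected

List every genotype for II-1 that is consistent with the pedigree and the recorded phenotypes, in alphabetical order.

II-1 ∈ {UU Vv, Uu Vv, uu Vv}

U/I-1 un ·: UU|Uu
U/I-2 ? ·: UU|Uu|uu
U/II-1 ? I-1×I-2: UU|Uu|uu
U/II-2 un ·: UU|Uu
U/III-1 ? II-2×II-1: UU|Uu|uu
⇒ U over [I-1,I-2,II-1,II-2,III-1]: 43 consistent
V/I-1 un ·: VV|Vv
V/I-2 aff ·: vv
V/II-1 un I-1×I-2: Vv
V/II-2 un ·: VV|Vv
V/III-1 un II-2×II-1: VV|Vv
⇒ V over [I-1,I-2,II-1,II-2,III-1]: 8 consistent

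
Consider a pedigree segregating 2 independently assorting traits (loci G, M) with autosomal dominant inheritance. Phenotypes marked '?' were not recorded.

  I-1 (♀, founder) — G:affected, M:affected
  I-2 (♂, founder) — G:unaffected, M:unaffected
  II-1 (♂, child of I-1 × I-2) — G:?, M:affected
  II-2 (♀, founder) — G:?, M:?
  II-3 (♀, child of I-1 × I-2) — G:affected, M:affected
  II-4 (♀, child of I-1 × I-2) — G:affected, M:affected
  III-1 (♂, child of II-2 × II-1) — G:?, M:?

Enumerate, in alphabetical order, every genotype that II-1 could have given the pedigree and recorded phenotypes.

II-1 ∈ {Gg Mm, gg Mm}

G/I-1 aff ·: Gg|GG
G/I-2 un ·: gg
G/II-1 ? I-1×I-2: gg|Gg
G/II-2 ? ·: gg|Gg|GG
G/II-3 aff I-1×I-2: Gg
G/II-4 aff I-1×I-2: Gg
G/III-1 ? II-2×II-1: gg|Gg|GG
⇒ G over [I-1,I-2,II-1,II-2,II-3,II-4,III-1]: 18 consistent
M/I-1 aff ·: Mm|MM
M/I-2 un ·: mm
M/II-1 aff I-1×I-2: Mm
M/II-2 ? ·: mm|Mm|MM
M/II-3 aff I-1×I-2: Mm
M/II-4 aff I-1×I-2: Mm
M/III-1 ? II-2×II-1: mm|Mm|MM
⇒ M over [I-1,I-2,II-1,II-2,II-3,II-4,III-1]: 14 consistent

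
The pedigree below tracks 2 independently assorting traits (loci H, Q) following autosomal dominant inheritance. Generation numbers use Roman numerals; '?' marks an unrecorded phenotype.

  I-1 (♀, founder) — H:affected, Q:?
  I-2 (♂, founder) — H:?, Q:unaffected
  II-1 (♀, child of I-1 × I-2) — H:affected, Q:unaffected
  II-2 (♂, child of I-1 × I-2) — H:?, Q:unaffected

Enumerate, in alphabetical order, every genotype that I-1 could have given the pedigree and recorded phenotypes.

I-1 ∈ {HH Qq, HH qq, Hh Qq, Hh qq}

H/I-1 aff ·: Hh|HH
H/I-2 ? ·: hh|Hh|HH
H/II-1 aff I-1×I-2: Hh|HH
H/II-2 ? I-1×I-2: hh|Hh|HH
⇒ H over [I-1,I-2,II-1,II-2]: 18 consistent
Q/I-1 ? ·: qq|Qq
Q/I-2 un ·: qq
Q/II-1 un I-1×I-2: qq
Q/II-2 un I-1×I-2: qq
⇒ Q over [I-1,I-2,II-1,II-2]: 2 consistent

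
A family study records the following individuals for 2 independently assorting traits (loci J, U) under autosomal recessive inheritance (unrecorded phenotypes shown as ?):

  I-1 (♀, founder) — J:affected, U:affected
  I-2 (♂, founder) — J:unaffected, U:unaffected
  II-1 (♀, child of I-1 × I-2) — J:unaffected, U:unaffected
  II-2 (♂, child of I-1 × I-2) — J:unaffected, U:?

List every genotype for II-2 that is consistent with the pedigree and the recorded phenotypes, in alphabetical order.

J/I-1 aff ·: jj
J/I-2 un ·: JJ|Jj
J/II-1 un I-1×I-2: Jj
J/II-2 un I-1×I-2: Jj
⇒ J over [I-1,I-2,II-1,II-2]: 2 consistent
U/I-1 aff ·: uu
U/I-2 un ·: UU|Uu
U/II-1 un I-1×I-2: Uu
U/II-2 ? I-1×I-2: Uu|uu
⇒ U over [I-1,I-2,II-1,II-2]: 3 consistent

II-2 ∈ {Jj Uu, Jj uu}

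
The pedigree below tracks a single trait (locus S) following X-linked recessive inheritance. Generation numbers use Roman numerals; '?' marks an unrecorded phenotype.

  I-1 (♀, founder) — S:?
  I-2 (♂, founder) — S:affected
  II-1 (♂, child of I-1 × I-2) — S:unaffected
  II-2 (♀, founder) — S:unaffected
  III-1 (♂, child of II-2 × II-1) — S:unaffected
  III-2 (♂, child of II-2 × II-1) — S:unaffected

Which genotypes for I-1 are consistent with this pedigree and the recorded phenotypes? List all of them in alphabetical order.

I-1 ∈ {X^SX^S, X^SX^s}

S/I-1 ? ·: X^SX^S|X^SX^s
S/I-2 aff ·: X^sY
S/II-1 un I-1×I-2: X^SY
S/II-2 un ·: X^SX^S|X^SX^s
S/III-1 un II-2×II-1: X^SY
S/III-2 un II-2×II-1: X^SY
⇒ S over [I-1,I-2,II-1,II-2,III-1,III-2]: 4 consistent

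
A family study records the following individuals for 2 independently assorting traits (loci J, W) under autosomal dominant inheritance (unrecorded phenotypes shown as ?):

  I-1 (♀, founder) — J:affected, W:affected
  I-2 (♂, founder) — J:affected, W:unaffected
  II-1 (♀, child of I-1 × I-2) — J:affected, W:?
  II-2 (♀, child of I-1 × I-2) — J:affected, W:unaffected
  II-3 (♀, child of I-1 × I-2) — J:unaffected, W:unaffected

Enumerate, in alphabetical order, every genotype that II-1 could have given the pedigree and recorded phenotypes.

J/I-1 aff ·: Jj
J/I-2 aff ·: Jj
J/II-1 aff I-1×I-2: Jj|JJ
J/II-2 aff I-1×I-2: Jj|JJ
J/II-3 un I-1×I-2: jj
⇒ J over [I-1,I-2,II-1,II-2,II-3]: 4 consistent
W/I-1 aff ·: Ww
W/I-2 un ·: ww
W/II-1 ? I-1×I-2: ww|Ww
W/II-2 un I-1×I-2: ww
W/II-3 un I-1×I-2: ww
⇒ W over [I-1,I-2,II-1,II-2,II-3]: 2 consistent

II-1 ∈ {JJ Ww, JJ ww, Jj Ww, Jj ww}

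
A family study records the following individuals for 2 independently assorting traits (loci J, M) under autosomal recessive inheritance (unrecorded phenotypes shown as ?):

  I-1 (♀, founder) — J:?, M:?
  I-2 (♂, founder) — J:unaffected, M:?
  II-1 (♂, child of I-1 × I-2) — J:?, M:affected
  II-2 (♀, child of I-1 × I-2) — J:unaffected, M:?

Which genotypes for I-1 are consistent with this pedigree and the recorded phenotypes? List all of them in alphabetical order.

J/I-1 ? ·: JJ|Jj|jj
J/I-2 un ·: JJ|Jj
J/II-1 ? I-1×I-2: JJ|Jj|jj
J/II-2 un I-1×I-2: JJ|Jj
⇒ J over [I-1,I-2,II-1,II-2]: 18 consistent
M/I-1 ? ·: Mm|mm
M/I-2 ? ·: Mm|mm
M/II-1 aff I-1×I-2: mm
M/II-2 ? I-1×I-2: MM|Mm|mm
⇒ M over [I-1,I-2,II-1,II-2]: 8 consistent

I-1 ∈ {JJ Mm, JJ mm, Jj Mm, Jj mm, jj Mm, jj mm}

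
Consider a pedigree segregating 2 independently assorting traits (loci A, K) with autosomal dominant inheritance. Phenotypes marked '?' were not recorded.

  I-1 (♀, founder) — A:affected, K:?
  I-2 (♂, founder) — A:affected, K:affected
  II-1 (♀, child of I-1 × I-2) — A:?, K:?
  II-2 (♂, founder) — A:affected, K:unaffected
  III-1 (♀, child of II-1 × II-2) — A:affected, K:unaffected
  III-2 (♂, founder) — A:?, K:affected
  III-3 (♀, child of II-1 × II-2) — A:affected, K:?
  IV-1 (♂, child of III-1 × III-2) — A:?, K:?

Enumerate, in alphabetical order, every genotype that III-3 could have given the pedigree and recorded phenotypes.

A/I-1 aff ·: Aa|AA
A/I-2 aff ·: Aa|AA
A/II-1 ? I-1×I-2: aa|Aa|AA
A/II-2 aff ·: Aa|AA
A/III-1 aff II-1×II-2: Aa|AA
A/III-2 ? ·: aa|Aa|AA
A/III-3 aff II-1×II-2: Aa|AA
A/IV-1 ? III-1×III-2: aa|Aa|AA
⇒ A over [I-1,I-2,II-1,II-2,III-1,III-2,III-3,IV-1]: 250 consistent
K/I-1 ? ·: kk|Kk|KK
K/I-2 aff ·: Kk|KK
K/II-1 ? I-1×I-2: kk|Kk
K/II-2 un ·: kk
K/III-1 un II-1×II-2: kk
K/III-2 aff ·: Kk|KK
K/III-3 ? II-1×II-2: kk|Kk
K/IV-1 ? III-1×III-2: kk|Kk
⇒ K over [I-1,I-2,II-1,II-2,III-1,III-2,III-3,IV-1]: 36 consistent

III-3 ∈ {AA Kk, AA kk, Aa Kk, Aa kk}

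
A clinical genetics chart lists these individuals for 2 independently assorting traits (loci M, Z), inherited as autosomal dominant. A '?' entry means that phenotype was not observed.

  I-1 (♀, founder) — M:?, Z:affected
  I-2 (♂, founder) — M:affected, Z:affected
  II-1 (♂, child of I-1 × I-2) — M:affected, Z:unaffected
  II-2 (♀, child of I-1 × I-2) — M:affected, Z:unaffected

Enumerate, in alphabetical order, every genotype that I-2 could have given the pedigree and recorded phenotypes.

M/I-1 ? ·: mm|Mm|MM
M/I-2 aff ·: Mm|MM
M/II-1 aff I-1×I-2: Mm|MM
M/II-2 aff I-1×I-2: Mm|MM
⇒ M over [I-1,I-2,II-1,II-2]: 15 consistent
Z/I-1 aff ·: Zz
Z/I-2 aff ·: Zz
Z/II-1 un I-1×I-2: zz
Z/II-2 un I-1×I-2: zz
⇒ Z over [I-1,I-2,II-1,II-2]: 1 consistent

I-2 ∈ {MM Zz, Mm Zz}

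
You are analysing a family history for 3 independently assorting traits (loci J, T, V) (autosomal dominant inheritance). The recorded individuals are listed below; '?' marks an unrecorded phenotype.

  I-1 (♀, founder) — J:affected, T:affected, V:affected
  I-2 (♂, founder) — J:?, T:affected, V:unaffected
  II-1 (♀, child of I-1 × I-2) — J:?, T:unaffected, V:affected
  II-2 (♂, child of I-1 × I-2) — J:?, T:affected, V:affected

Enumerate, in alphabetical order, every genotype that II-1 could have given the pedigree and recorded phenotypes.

II-1 ∈ {JJ tt Vv, Jj tt Vv, jj tt Vv}

J/I-1 aff ·: Jj|JJ
J/I-2 ? ·: jj|Jj|JJ
J/II-1 ? I-1×I-2: jj|Jj|JJ
J/II-2 ? I-1×I-2: jj|Jj|JJ
⇒ J over [I-1,I-2,II-1,II-2]: 23 consistent
T/I-1 aff ·: Tt
T/I-2 aff ·: Tt
T/II-1 un I-1×I-2: tt
T/II-2 aff I-1×I-2: Tt|TT
⇒ T over [I-1,I-2,II-1,II-2]: 2 consistent
V/I-1 aff ·: Vv|VV
V/I-2 un ·: vv
V/II-1 aff I-1×I-2: Vv
V/II-2 aff I-1×I-2: Vv
⇒ V over [I-1,I-2,II-1,II-2]: 2 consistent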